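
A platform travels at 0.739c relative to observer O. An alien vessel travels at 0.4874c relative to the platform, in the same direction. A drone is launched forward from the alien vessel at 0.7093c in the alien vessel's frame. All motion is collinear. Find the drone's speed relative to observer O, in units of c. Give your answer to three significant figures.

0.983c

Apply u = (u'+v)/(1+u'v) twice. Drone in the platform frame: (0.7093+0.4874)/(1+0.7093·0.4874) = 1.1967/1.34571282 = 0.88927c.
That velocity, transformed to the rest frame of observer O: (0.88927+0.739)/(1+0.88927·0.739) = 1.62827/1.65717053 = 0.98256c.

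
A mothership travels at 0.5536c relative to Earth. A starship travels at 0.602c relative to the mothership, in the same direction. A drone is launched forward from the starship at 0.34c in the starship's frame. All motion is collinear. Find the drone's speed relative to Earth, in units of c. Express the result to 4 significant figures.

0.9321c

First combine the drone and starship (S''→S'): u₁ = (0.34 + 0.602)/(1 + 0.34×0.602) = 0.942/1.20468 = 0.78195.
Then combine with the mothership (S'→S): u = (0.78195 + 0.5536)/(1 + 0.78195×0.5536) = 1.33555/1.43288752 = 0.93207.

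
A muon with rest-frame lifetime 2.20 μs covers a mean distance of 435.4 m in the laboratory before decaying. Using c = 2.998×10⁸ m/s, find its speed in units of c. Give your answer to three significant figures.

Lab distance = (lab lifetime)·v = γτ·βc, so βγ = d/(cτ) = 435.4/(2.998×10⁸ × 2.200×10^-6) = 0.66014.
With βγ = 0.66014: γ² = 1 + (βγ)² = 1.435785, and β = (βγ)/γ = 0.66014/1.19824 = 0.551.

0.551c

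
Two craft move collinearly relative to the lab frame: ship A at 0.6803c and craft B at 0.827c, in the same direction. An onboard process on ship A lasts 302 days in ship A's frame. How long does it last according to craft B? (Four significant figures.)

Speed of ship A in craft B's frame: u = (v_A − v_B)/(1 − v_A v_B/c²) = (0.6803 − 0.827)/(1 − 0.6803×0.827) = −0.1467/0.4373919 = −0.3354; |u| = 0.3354c.
At |u| = 0.3354c, γ = (1 − 0.112493)^(−1/2) = 1.0615.
The clock on ship A records proper time, so craft B measures Δt = γΔτ = 1.0615 × 302 = 320.6 days.

320.6 days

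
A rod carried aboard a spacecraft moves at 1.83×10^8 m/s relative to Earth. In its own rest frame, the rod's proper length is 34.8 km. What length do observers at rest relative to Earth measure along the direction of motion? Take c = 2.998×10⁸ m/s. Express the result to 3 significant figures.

β = v/c = (1.83×10^8 m/s)/(2.998×10⁸ m/s) = 0.610407.
Lorentz factor: γ = (1 − 0.3725967)^(−1/2) = 1.2625.
Length contraction: L = L₀/γ = 34.8/1.2625 = 27.6 km.

27.6 km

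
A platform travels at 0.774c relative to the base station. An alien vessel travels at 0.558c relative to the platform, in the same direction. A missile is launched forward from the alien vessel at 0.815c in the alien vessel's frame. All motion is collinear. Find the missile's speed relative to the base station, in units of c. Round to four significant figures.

Apply u = (u'+v)/(1+u'v) twice. Missile in the platform frame: (0.815+0.558)/(1+0.815·0.558) = 1.373/1.45477 = 0.94379c.
That velocity, transformed to the rest frame of the base station: (0.94379+0.774)/(1+0.94379·0.774) = 1.71779/1.73049346 = 0.99266c.

0.9927c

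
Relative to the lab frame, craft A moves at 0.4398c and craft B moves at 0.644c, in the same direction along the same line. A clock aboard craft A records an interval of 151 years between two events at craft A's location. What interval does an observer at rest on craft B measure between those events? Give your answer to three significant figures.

Speed of craft A in craft B's frame: u = (v_A − v_B)/(1 − v_A v_B/c²) = (0.4398 − 0.644)/(1 − 0.4398×0.644) = −0.2042/0.7167688 = −0.28489; |u| = 0.28489c.
At |u| = 0.28489c, γ = (1 − 0.0811623)^(−1/2) = 1.0432.
The clock on craft A records proper time, so craft B measures Δt = γΔτ = 1.0432 × 151 = 158 years.

158 years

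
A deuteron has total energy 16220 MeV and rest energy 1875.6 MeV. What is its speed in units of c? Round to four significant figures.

0.9933c

γ = E/(mc²) = 16220/1875.6 = 8.6479.
β = √(1 − 1/γ²) = √(1 − 0.0133715) = √0.9866285 = 0.9933.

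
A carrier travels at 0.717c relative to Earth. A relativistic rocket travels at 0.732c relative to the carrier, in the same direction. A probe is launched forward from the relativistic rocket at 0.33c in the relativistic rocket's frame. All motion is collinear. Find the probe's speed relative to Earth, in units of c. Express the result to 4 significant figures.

First combine the probe and relativistic rocket (S''→S'): u₁ = (0.33 + 0.732)/(1 + 0.33×0.732) = 1.062/1.24156 = 0.85538.
Then combine with the carrier (S'→S): u = (0.85538 + 0.717)/(1 + 0.85538×0.717) = 1.57238/1.61330746 = 0.97463.

0.9746c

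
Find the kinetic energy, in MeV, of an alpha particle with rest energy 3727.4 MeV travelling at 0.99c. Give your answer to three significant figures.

22700 MeV

With β = 0.99, γ = 1/√(1 − 0.99²) = 1/√0.0199 = 7.0888.
Kinetic energy: K = (γ − 1)mc² = (7.0888 − 1) × 3727.4 MeV = 6.0888 × 3727.4 = 22700 MeV.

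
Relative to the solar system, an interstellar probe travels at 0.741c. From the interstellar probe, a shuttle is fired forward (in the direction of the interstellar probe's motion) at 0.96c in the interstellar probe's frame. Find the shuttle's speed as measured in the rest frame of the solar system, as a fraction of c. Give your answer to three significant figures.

0.994c

Relativistic velocity addition: u = (u' + v)/(1 + u'v/c²), with u' = 0.96c and v = 0.741c.
Numerator: 0.96 + 0.741 = 1.701. Denominator: 1 + (0.96)(0.741) = 1.71136.
u = 1.701/1.71136 = 0.99395, so the speed is 0.994c.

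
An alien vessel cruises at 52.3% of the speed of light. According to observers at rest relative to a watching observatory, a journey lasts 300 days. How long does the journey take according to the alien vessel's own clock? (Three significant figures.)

256 days

Lorentz factor: γ = (1 − 0.273529)^(−1/2) = 1.1733.
The moving clock records proper time: Δτ = Δt/γ = 300/1.1733 = 256 days.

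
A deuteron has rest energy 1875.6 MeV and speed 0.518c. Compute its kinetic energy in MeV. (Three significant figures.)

317 MeV

With β = 0.518, γ = 1/√(1 − 0.518²) = 1/√0.731676 = 1.16907.
Kinetic energy: K = (γ − 1)mc² = (1.16907 − 1) × 1875.6 MeV = 0.16907 × 1875.6 = 317 MeV.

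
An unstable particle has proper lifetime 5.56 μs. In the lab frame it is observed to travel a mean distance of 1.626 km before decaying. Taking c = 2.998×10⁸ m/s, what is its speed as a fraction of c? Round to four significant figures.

0.6983c

Lab distance = (lab lifetime)·v = γτ·βc, so βγ = d/(cτ) = 1626/(2.998×10⁸ × 5.560×10^-6) = 0.97547.
With βγ = 0.97547: γ² = 1 + (βγ)² = 1.951542, and β = (βγ)/γ = 0.97547/1.39698 = 0.6983.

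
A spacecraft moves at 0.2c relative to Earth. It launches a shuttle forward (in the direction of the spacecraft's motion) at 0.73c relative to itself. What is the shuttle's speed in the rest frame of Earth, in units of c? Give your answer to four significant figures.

0.8115c

Relativistic velocity addition: u = (u' + v)/(1 + u'v/c²), with u' = 0.73c and v = 0.2c.
Numerator: 0.73 + 0.2 = 0.93. Denominator: 1 + (0.73)(0.2) = 1.146.
u = 0.93/1.146 = 0.81152, so the speed is 0.8115c.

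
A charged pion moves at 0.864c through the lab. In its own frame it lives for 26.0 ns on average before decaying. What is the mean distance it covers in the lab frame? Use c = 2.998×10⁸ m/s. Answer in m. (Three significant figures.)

13.4 m

γ = 1/√(1 − β²) = 1/√(1 − 0.746496) = 1/√0.253504 = 1/0.503492 = 1.9861.
Lab-frame lifetime: Δt = γτ = 1.9861 × 26.0 ns = 51.639 ns.
Distance: d = vΔt = 0.864 × 2.998×10⁸ m/s × 5.1639×10^-8 s = 13.4 m.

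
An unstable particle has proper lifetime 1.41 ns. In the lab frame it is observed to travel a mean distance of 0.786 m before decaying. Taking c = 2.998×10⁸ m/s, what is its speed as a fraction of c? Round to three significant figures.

Lab distance = (lab lifetime)·v = γτ·βc, so βγ = d/(cτ) = 0.7860/(2.998×10⁸ × 1.410×10^-9) = 1.8594.
With βγ = 1.8594: γ² = 1 + (βγ)² = 4.45737, and β = (βγ)/γ = 1.8594/2.11125 = 0.881.

0.881c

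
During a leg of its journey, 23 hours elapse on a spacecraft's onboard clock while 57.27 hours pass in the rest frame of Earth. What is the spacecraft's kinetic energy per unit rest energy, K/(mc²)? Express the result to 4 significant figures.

From Δt = γΔτ: γ = 57.27/23 = 2.49.
K/(mc²) = γ − 1 = 2.49 − 1 = 1.490.

1.490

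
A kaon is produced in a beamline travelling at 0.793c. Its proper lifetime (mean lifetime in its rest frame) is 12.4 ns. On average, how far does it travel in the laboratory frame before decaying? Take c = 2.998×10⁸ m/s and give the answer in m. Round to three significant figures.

β² = 0.628849, so γ = 1/√0.371151 = 1.6414.
Lab-frame lifetime: Δt = γτ = 1.6414 × 12.4 ns = 20.353 ns.
Distance: d = vΔt = 0.793 × 2.998×10⁸ m/s × 2.0353×10^-8 s = 4.84 m.

4.84 m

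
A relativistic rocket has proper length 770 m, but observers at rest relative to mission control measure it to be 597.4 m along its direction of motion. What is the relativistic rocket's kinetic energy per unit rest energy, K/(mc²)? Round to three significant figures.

0.289

From L = L₀/γ: γ = 770/597.4 = 1.28892.
K/(mc²) = γ − 1 = 1.28892 − 1 = 0.289.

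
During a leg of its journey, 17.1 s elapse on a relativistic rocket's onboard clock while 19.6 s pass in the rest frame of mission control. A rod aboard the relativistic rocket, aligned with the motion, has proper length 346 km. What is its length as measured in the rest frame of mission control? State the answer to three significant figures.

302 km

γ = Δt/Δτ = 19.6/17.1 = 1.1462.
The rod contracts by the same γ: 346 km / 1.1462 = 302 km.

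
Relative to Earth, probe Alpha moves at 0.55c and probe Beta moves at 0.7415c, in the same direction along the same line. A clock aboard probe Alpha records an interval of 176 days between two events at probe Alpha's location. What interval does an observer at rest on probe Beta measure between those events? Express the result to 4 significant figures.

186.0 days

The velocity of probe Alpha relative to probe Beta is (0.55 − 0.7415)c / (1 − 0.55×0.7415) = −0.32338c; relative speed 0.32338c.
γ for this relative speed: γ = 1/√(1 − 0.104575) = 1.0568.
Probe Alpha's interval is proper; time dilation gives Δt_B = γΔτ = 1.0568 × 176 days = 186.0 days.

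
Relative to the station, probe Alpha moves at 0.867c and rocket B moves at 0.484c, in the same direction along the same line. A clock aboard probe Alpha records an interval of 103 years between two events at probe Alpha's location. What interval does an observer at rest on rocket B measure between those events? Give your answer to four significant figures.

137.1 years

Speed of probe Alpha in rocket B's frame: u = (v_A − v_B)/(1 − v_A v_B/c²) = (0.867 − 0.484)/(1 − 0.867×0.484) = 0.383/0.580372 = 0.65992; |u| = 0.65992c.
γ for this relative speed: γ = 1/√(1 − 0.435494) = 1.331.
Probe Alpha's interval is proper; time dilation gives Δt_B = γΔτ = 1.331 × 103 years = 137.1 years.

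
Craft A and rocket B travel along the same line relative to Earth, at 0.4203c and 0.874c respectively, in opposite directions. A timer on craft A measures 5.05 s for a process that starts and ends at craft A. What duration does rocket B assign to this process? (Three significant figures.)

15.7 s

Transform craft A's velocity into rocket B's frame: (0.4203 + 0.874)/(1 + 0.4203·0.874) = 1.2943/1.3673422, so the relative speed is 0.94658c.
γ for this relative speed: γ = 1/√(1 − 0.896014) = 3.1011.
The clock on craft A records proper time, so rocket B measures Δt = γΔτ = 3.1011 × 5.05 = 15.7 s.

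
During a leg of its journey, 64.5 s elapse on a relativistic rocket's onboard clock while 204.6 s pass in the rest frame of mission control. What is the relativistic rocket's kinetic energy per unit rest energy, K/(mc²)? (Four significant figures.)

2.172

From Δt = γΔτ: γ = 204.6/64.5 = 3.17209.
K/(mc²) = γ − 1 = 3.17209 − 1 = 2.172.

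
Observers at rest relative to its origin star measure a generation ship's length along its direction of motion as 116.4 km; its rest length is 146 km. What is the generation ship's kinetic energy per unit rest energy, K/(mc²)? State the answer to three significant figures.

0.254

Length contraction gives γ = L₀/L = 146/116.4 = 1.2543.
Since K = (γ−1)mc², K/(mc²) = 1.2543 − 1 = 0.254.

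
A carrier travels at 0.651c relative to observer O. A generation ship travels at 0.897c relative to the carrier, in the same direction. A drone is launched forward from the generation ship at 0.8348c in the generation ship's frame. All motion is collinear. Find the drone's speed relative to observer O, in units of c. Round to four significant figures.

0.9979c

First combine the drone and generation ship (S''→S'): u₁ = (0.8348 + 0.897)/(1 + 0.8348×0.897) = 1.7318/1.7488156 = 0.99027.
Then combine with the carrier (S'→S): u = (0.99027 + 0.651)/(1 + 0.99027×0.651) = 1.64127/1.64466577 = 0.99794.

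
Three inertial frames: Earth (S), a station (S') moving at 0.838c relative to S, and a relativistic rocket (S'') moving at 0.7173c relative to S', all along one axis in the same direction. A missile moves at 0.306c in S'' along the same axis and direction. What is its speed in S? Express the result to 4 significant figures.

First combine the missile and relativistic rocket (S''→S'): u₁ = (0.306 + 0.7173)/(1 + 0.306×0.7173) = 1.0233/1.2194938 = 0.83912.
Then combine with the station (S'→S): u = (0.83912 + 0.838)/(1 + 0.83912×0.838) = 1.67712/1.70318256 = 0.9847.

0.9847c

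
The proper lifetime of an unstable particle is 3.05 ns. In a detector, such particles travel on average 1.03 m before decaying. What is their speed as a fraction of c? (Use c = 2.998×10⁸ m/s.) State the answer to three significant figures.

0.748c

d = βγcτ ⇒ βγ = d/(cτ) = 1.030 m / (0.91439 m) = 1.1264.
β = (βγ)/√(1+(βγ)²) = 1.1264/√2.26878 = 0.748.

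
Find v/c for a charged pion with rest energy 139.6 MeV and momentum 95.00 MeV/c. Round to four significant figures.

0.5626

pc/(mc²) = 95.00/139.6 = 0.68052 = βγ = β/√(1−β²).
So β² = x²/(1 + x²) with x = 0.68052: x² = 0.463107, β² = 0.463107/1.463107 = 0.316523, β = 0.5626.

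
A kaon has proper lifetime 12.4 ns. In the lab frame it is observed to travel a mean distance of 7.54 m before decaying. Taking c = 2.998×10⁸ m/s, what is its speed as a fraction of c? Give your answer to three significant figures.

Lab distance = (lab lifetime)·v = γτ·βc, so βγ = d/(cτ) = 7.540/(2.998×10⁸ × 1.240×10^-8) = 2.0282.
With βγ = 2.0282: γ² = 1 + (βγ)² = 5.1136, and β = (βγ)/γ = 2.0282/2.26133 = 0.897.

0.897c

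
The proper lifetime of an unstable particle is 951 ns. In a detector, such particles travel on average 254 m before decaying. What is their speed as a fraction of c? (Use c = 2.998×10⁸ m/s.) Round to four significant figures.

0.6652c

Lab distance = (lab lifetime)·v = γτ·βc, so βγ = d/(cτ) = 254.0/(2.998×10⁸ × 9.510×10^-7) = 0.89088.
With βγ = 0.89088: γ² = 1 + (βγ)² = 1.793667, and β = (βγ)/γ = 0.89088/1.33928 = 0.6652.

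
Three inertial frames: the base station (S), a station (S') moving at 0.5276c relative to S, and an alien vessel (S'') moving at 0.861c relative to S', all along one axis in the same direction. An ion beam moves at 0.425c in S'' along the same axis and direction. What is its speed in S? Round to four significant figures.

Compose velocities in two stages. Stage 1 (into S'): u₁ = (0.425+0.861)/(1+0.425×0.861) = 0.94149.
Stage 2 (into S): u = (0.94149+0.5276)/(1+0.94149×0.5276) = 0.98153, so the speed is 0.9815c.

0.9815c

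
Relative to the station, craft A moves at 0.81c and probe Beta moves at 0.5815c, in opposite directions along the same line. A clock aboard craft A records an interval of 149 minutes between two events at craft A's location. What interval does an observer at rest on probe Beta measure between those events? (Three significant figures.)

459 minutes

Transform craft A's velocity into probe Beta's frame: (0.81 + 0.5815)/(1 + 0.81·0.5815) = 1.3915/1.471015, so the relative speed is 0.94595c.
At |u| = 0.94595c, γ = (1 − 0.894821)^(−1/2) = 3.0834.
The clock on craft A records proper time, so probe Beta measures Δt = γΔτ = 3.0834 × 149 = 459 minutes.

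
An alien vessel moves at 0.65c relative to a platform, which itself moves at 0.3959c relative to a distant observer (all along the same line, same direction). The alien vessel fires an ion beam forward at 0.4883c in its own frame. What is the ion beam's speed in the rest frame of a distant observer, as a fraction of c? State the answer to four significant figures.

First combine the ion beam and alien vessel (S''→S'): u₁ = (0.4883 + 0.65)/(1 + 0.4883×0.65) = 1.1383/1.317395 = 0.86405.
Then combine with the platform (S'→S): u = (0.86405 + 0.3959)/(1 + 0.86405×0.3959) = 1.25995/1.342077395 = 0.93881.

0.9388c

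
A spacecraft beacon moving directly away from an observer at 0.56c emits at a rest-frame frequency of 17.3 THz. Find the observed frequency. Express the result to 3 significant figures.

Relativistic Doppler (source moving away): f_obs = f_src · √((1−β)/(1+β)).
With β = 0.56: factor = √(0.44/1.56) = 0.53109.
f_obs = 17.3 × 0.53109 = 9.19 THz.

9.19 THz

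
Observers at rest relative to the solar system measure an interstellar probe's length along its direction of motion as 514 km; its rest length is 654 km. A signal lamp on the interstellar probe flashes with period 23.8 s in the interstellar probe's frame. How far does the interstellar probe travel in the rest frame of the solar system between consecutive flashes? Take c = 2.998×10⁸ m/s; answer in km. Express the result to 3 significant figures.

5.61×10^6 km

From L = L₀/γ: γ = 654/514 = 1.27237.
β = √(1 − 1/γ²) = 0.61831. Lab-frame period = γτ = 1.27237×23.8 s = 30.282 s. Distance = βc × γτ = 0.61831 × 2.998×10⁸ m/s × 30.282 s = 5.6134×10^9 m = 5.61×10^6 km.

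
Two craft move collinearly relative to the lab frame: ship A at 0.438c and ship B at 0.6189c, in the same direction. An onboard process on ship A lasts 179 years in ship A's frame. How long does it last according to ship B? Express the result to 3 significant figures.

The velocity of ship A relative to ship B is (0.438 − 0.6189)c / (1 − 0.438×0.6189) = −0.24817c; relative speed 0.24817c.
At |u| = 0.24817c, γ = (1 − 0.0615883)^(−1/2) = 1.0323.
The clock on ship A records proper time, so ship B measures Δt = γΔτ = 1.0323 × 179 = 185 years.

185 years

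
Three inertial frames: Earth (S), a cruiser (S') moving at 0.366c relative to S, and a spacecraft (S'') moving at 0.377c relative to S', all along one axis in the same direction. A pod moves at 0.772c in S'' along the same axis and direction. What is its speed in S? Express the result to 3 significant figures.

0.947c

Apply u = (u'+v)/(1+u'v) twice. Pod in the cruiser frame: (0.772+0.377)/(1+0.772·0.377) = 1.149/1.291044 = 0.88998c.
That velocity, transformed to the rest frame of Earth: (0.88998+0.366)/(1+0.88998·0.366) = 1.25598/1.32573268 = 0.94739c.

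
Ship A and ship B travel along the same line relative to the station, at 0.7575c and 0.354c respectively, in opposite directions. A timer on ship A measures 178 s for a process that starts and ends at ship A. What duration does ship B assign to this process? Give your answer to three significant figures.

Transform ship A's velocity into ship B's frame: (0.7575 + 0.354)/(1 + 0.7575·0.354) = 1.1115/1.268155, so the relative speed is 0.87647c.
γ for this relative speed: γ = 1/√(1 − 0.7682) = 2.077.
Ship A's interval is proper; time dilation gives Δt_B = γΔτ = 2.077 × 178 s = 370 s.

370 s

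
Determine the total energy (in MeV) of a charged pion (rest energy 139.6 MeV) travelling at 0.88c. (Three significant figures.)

294 MeV

Lorentz factor: γ = (1 − 0.7744)^(−1/2) = 2.1054.
Total energy: E = γmc² = 2.1054 × 139.6 MeV = 294 MeV.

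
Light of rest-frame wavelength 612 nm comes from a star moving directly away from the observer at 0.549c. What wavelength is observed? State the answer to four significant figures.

Relativistic Doppler for wavelength: λ_obs = λ_src · √((1+β)/(1−β)).
With β = 0.549: factor = √(1.549/0.451) = 1.8533.
λ_obs = 612 × 1.8533 = 1134 nm.

1134 nm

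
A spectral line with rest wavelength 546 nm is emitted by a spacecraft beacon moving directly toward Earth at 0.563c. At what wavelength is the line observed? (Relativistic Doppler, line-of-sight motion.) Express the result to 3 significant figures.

289 nm

Relativistic Doppler for wavelength: λ_obs = λ_src · √((1−β)/(1+β)).
With β = 0.563: factor = √(0.437/1.563) = 0.52876.
λ_obs = 546 × 0.52876 = 289 nm.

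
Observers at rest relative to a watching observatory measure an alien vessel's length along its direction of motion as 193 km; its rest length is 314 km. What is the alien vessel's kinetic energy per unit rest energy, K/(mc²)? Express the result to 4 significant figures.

0.6269

From L = L₀/γ: γ = 314/193 = 1.62694.
Since K = (γ−1)mc², K/(mc²) = 1.62694 − 1 = 0.6269.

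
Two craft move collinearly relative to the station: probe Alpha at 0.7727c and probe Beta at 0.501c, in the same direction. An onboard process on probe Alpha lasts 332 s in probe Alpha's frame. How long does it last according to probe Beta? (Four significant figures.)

The velocity of probe Alpha relative to probe Beta is (0.7727 − 0.501)c / (1 − 0.7727×0.501) = 0.44332c; relative speed 0.44332c.
At |u| = 0.44332c, γ = (1 − 0.196533)^(−1/2) = 1.1156.
Probe Alpha's interval is proper; time dilation gives Δt_B = γΔτ = 1.1156 × 332 s = 370.4 s.

370.4 s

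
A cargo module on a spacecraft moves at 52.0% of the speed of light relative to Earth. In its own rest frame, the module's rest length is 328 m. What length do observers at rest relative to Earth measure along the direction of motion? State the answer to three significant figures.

γ = 1/√(1 − β²) = 1/√(1 − 0.2704) = 1/√0.7296 = 1/0.854166 = 1.1707.
Length contraction: L = L₀/γ = 328/1.1707 = 280 m.

280 m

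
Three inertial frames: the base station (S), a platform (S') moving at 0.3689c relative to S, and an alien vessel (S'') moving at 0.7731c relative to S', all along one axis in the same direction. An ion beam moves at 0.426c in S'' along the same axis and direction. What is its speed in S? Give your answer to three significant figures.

0.954c

Compose velocities in two stages. Stage 1 (into S'): u₁ = (0.426+0.7731)/(1+0.426×0.7731) = 0.90203.
Stage 2 (into S): u = (0.90203+0.3689)/(1+0.90203×0.3689) = 0.95361, so the speed is 0.954c.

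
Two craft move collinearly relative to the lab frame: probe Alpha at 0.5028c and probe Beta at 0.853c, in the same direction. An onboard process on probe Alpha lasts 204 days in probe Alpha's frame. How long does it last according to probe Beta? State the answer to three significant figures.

Speed of probe Alpha in probe Beta's frame: u = (v_A − v_B)/(1 − v_A v_B/c²) = (0.5028 − 0.853)/(1 − 0.5028×0.853) = −0.3502/0.5711116 = −0.61319; |u| = 0.61319c.
γ for this relative speed: γ = 1/√(1 − 0.376002) = 1.2659.
Probe Alpha's interval is proper; time dilation gives Δt_B = γΔτ = 1.2659 × 204 days = 258 days.

258 days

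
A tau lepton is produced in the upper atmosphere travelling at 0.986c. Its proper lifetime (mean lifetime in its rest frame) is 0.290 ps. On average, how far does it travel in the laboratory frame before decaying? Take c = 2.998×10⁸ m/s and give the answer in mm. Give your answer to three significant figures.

Lorentz factor: γ = (1 − 0.972196)^(−1/2) = 5.9972.
Lab-frame lifetime: Δt = γτ = 5.9972 × 0.290 ps = 1.7392 ps.
Distance: d = vΔt = 0.986 × 2.998×10⁸ m/s × 1.7392×10^-12 s = 5.14×10^-4 m = 0.514 mm.

0.514 mm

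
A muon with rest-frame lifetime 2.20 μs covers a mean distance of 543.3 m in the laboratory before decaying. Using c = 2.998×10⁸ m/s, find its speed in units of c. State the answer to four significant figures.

0.6358c

d = βγcτ ⇒ βγ = d/(cτ) = 543.3 m / (659.56 m) = 0.82373.
β = (βγ)/√(1+(βγ)²) = 0.82373/√1.678531 = 0.6358.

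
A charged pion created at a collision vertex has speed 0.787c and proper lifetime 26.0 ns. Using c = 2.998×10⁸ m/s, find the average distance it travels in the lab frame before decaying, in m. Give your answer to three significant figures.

9.94 m

Lorentz factor: γ = (1 − 0.619369)^(−1/2) = 1.6209.
Lab-frame lifetime: Δt = γτ = 1.6209 × 26.0 ns = 42.143 ns.
Distance: d = vΔt = 0.787 × 2.998×10⁸ m/s × 4.2143×10^-8 s = 9.94 m.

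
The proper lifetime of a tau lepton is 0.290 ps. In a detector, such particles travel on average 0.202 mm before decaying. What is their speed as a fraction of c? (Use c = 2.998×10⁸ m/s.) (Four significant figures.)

0.9185c

Let x = d/(cτ) = 2.020×10^-4 m / (2.998×10⁸ m/s × 2.900×10^-13 s) = 2.3234. Since d = βγcτ, x = βγ = β/√(1−β²).
Solving: β² = x²/(1+x²) = 5.39819/6.39819 = 0.843706, so β = 0.9185.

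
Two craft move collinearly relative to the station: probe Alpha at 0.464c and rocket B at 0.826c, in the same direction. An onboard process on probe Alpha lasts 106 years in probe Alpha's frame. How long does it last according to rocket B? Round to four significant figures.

The velocity of probe Alpha relative to rocket B is (0.464 − 0.826)c / (1 − 0.464×0.826) = −0.58696c; relative speed 0.58696c.
At |u| = 0.58696c, γ = (1 − 0.344522)^(−1/2) = 1.2352.
The clock on probe Alpha records proper time, so rocket B measures Δt = γΔτ = 1.2352 × 106 = 130.9 years.

130.9 years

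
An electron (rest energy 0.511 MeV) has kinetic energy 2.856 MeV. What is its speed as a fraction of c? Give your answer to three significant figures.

γ = 1 + K/(mc²) = 1 + 2.856/0.511 = 6.589.
β = √(1 − 1/γ²) = √(1 − 0.0230336) = √0.9769664 = 0.988.

0.988c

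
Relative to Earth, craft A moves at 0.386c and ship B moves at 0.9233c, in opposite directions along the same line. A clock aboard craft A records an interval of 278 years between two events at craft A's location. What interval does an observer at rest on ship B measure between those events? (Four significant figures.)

1064 years

Speed of craft A in ship B's frame: u = (v_A + v_B)/(1 + v_A v_B/c²) = (0.386 + 0.9233)/(1 + 0.386×0.9233) = 1.3093/1.3563938 = 0.96528; |u| = 0.96528c.
At |u| = 0.96528c, γ = (1 − 0.931765)^(−1/2) = 3.8282.
The clock on craft A records proper time, so ship B measures Δt = γΔτ = 3.8282 × 278 = 1064 years.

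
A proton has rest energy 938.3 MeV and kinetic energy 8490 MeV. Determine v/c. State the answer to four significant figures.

0.9950

γ = 1 + K/(mc²) = 1 + 8490/938.3 = 10.048.
β = √(1 − 1/γ²) = √(1 − 0.00990469) = √0.99009531 = 0.9950.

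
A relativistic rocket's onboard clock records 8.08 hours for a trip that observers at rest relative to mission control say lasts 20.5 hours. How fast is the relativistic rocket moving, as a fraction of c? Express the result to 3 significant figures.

0.919c

γ = Δt/Δτ = 20.5/8.08 = 2.5371.
β = √(1 − 1/γ²) = √(1 − 0.155355) = √0.844645 = 0.919.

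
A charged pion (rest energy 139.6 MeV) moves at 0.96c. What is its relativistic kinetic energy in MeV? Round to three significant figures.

With β = 0.96, γ = 1/√(1 − 0.96²) = 1/√0.0784 = 3.5714.
Kinetic energy: K = (γ − 1)mc² = (3.5714 − 1) × 139.6 MeV = 2.5714 × 139.6 = 359 MeV.

359 MeV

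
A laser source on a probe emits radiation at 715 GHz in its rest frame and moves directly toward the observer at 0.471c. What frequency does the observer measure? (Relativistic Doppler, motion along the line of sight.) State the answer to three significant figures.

Relativistic Doppler (source moving toward): f_obs = f_src · √((1+β)/(1−β)).
With β = 0.471: factor = √(1.471/0.529) = 1.6675.
f_obs = 715 × 1.6675 = 1190 GHz.

1190 GHz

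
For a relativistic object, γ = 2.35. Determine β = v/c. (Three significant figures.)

β = √(1 − 1/γ²) = √(1 − 1/5.5225) = √0.818923 = 0.905.

0.905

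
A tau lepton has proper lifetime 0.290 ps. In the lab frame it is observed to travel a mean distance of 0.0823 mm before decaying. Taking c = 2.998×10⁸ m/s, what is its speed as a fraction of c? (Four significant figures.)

Lab distance = (lab lifetime)·v = γτ·βc, so βγ = d/(cτ) = 8.230×10^-5/(2.998×10⁸ × 2.900×10^-13) = 0.94661.
With βγ = 0.94661: γ² = 1 + (βγ)² = 1.89607, and β = (βγ)/γ = 0.94661/1.37698 = 0.6875.

0.6875c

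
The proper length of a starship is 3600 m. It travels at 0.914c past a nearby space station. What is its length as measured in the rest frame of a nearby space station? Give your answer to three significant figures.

β² = 0.835396, so γ = 1/√0.164604 = 2.4648.
Length contraction: L = L₀/γ = 3600/2.4648 = 1460 m.

1460 m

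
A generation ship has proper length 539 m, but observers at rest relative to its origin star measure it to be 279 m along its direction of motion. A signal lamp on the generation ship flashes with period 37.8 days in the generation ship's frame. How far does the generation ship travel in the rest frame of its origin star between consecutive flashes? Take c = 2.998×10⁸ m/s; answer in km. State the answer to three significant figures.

From L = L₀/γ: γ = 539/279 = 1.9319.
β = √(1 − 1/γ²) = 0.85561. Lab-frame period = γτ = 1.9319×37.8 days = 73.026 days. Distance = βc × γτ = 0.85561 × 2.998×10⁸ m/s × 6309446.4 s = 1.6184×10^15 m = 1.62×10^12 km.

1.62×10^12 km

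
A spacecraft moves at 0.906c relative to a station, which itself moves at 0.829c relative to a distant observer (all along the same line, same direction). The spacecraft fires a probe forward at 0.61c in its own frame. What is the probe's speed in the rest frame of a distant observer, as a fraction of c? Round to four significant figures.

0.9978c

Compose velocities in two stages. Stage 1 (into S'): u₁ = (0.61+0.906)/(1+0.61×0.906) = 0.97639.
Stage 2 (into S): u = (0.97639+0.829)/(1+0.97639×0.829) = 0.99777, so the speed is 0.9978c.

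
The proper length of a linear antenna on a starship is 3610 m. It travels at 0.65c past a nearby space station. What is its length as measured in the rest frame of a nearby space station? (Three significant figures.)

γ = 1/√(1 − β²) = 1/√(1 − 0.4225) = 1/√0.5775 = 1/0.759934 = 1.3159.
Length contraction: L = L₀/γ = 3610/1.3159 = 2740 m.

2740 m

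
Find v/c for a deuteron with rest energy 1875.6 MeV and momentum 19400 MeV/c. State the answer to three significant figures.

0.995

βγ = pc/(mc²) = 19400/1875.6 = 10.343.
Since γ² = 1 + (βγ)² = 107.978, γ = √107.978 = 10.3912, and β = (βγ)/γ = 10.343/10.3912 = 0.995.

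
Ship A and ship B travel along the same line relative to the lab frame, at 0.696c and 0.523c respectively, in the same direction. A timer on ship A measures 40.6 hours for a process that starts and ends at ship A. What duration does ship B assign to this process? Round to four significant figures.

The velocity of ship A relative to ship B is (0.696 − 0.523)c / (1 − 0.696×0.523) = 0.27202c; relative speed 0.27202c.
γ for this relative speed: γ = 1/√(1 − 0.0739949) = 1.0392.
The clock on ship A records proper time, so ship B measures Δt = γΔτ = 1.0392 × 40.6 = 42.19 hours.

42.19 hours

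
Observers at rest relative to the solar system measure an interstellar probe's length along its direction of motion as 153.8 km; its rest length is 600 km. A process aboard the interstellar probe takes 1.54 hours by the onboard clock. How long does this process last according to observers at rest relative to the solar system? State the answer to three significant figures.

Length contraction gives γ = L₀/L = 600/153.8 = 3.90117.
The same γ dilates the second interval: 3.90117 × 1.54 hours = 6.01 hours.

6.01 hours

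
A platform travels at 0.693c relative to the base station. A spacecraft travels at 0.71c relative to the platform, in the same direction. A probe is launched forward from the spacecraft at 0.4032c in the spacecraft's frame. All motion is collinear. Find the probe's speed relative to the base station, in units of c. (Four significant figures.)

Apply u = (u'+v)/(1+u'v) twice. Probe in the platform frame: (0.4032+0.71)/(1+0.4032·0.71) = 1.1132/1.286272 = 0.86545c.
That velocity, transformed to the rest frame of the base station: (0.86545+0.693)/(1+0.86545·0.693) = 1.55845/1.59975685 = 0.97418c.

0.9742c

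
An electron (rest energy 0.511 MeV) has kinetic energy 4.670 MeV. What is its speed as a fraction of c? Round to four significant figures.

K = (γ−1)mc², so γ = 1 + 4.670/0.511 = 10.139.
Then v/c = √(1 − γ⁻²) = √(1 − 0.00972769) = √0.99027231 = 0.9951.

0.9951c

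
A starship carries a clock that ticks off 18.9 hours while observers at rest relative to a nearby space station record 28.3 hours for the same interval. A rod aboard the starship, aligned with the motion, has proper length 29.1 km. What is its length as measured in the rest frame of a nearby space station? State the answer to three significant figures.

19.4 km

The time-dilation ratio gives γ = 28.3/18.9 = 1.49735.
The rod contracts by the same γ: 29.1 km / 1.49735 = 19.4 km.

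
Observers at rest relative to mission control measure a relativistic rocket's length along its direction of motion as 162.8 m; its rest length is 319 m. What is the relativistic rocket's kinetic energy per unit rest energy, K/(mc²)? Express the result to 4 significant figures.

0.9595

γ = L₀/L = 319/162.8 = 1.95946.
K/(mc²) = γ − 1 = 1.95946 − 1 = 0.9595.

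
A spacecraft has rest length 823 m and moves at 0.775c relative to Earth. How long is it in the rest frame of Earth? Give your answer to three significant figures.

520 m

β² = 0.600625, so γ = 1/√0.399375 = 1.5824.
Length contraction: L = L₀/γ = 823/1.5824 = 520 m.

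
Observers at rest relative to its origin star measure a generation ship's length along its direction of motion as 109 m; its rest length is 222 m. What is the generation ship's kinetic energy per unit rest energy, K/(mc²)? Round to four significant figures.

1.037

From L = L₀/γ: γ = 222/109 = 2.0367.
K/(mc²) = γ − 1 = 2.0367 − 1 = 1.037.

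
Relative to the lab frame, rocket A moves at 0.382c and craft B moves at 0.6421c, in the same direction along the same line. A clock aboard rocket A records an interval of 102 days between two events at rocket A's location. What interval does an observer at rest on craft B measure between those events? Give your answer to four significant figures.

108.7 days

Transform rocket A's velocity into craft B's frame: (0.382 − 0.6421)/(1 − 0.382·0.6421) = −0.2601/0.7547178, so the relative speed is 0.34463c.
γ for this relative speed: γ = 1/√(1 − 0.11877) = 1.0653.
Rocket A's interval is proper; time dilation gives Δt_B = γΔτ = 1.0653 × 102 days = 108.7 days.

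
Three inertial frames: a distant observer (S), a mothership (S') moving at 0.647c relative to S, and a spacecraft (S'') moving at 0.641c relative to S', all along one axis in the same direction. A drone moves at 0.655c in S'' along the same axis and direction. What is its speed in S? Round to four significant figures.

0.9806c

First combine the drone and spacecraft (S''→S'): u₁ = (0.655 + 0.641)/(1 + 0.655×0.641) = 1.296/1.419855 = 0.91277.
Then combine with the mothership (S'→S): u = (0.91277 + 0.647)/(1 + 0.91277×0.647) = 1.55977/1.59056219 = 0.98064.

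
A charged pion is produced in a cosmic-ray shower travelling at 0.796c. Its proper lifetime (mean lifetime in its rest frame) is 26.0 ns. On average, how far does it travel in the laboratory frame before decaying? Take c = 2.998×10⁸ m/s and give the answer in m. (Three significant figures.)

10.3 m

Lorentz factor: γ = (1 − 0.633616)^(−1/2) = 1.6521.
Lab-frame lifetime: Δt = γτ = 1.6521 × 26.0 ns = 42.955 ns.
Distance: d = vΔt = 0.796 × 2.998×10⁸ m/s × 4.2955×10^-8 s = 10.3 m.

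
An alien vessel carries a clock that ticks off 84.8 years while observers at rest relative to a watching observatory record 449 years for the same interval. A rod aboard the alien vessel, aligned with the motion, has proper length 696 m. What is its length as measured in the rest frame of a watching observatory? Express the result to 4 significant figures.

γ = Δt/Δτ = 449/84.8 = 5.29481.
The rod contracts by the same γ: 696 m / 5.29481 = 131.4 m.

131.4 m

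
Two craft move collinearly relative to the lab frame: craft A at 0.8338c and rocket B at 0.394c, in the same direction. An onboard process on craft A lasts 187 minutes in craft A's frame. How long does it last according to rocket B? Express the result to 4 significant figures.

The velocity of craft A relative to rocket B is (0.8338 − 0.394)c / (1 − 0.8338×0.394) = 0.65497c; relative speed 0.65497c.
At |u| = 0.65497c, γ = (1 − 0.428986)^(−1/2) = 1.3234.
The clock on craft A records proper time, so rocket B measures Δt = γΔτ = 1.3234 × 187 = 247.5 minutes.

247.5 minutes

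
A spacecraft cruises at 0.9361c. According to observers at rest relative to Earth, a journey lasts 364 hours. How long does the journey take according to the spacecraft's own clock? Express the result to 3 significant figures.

γ = 1/√(1 − β²) = 1/√(1 − 0.87628321) = 1/√0.12371679 = 1/0.351734 = 2.8431.
The moving clock records proper time: Δτ = Δt/γ = 364/2.8431 = 128 hours.

128 hours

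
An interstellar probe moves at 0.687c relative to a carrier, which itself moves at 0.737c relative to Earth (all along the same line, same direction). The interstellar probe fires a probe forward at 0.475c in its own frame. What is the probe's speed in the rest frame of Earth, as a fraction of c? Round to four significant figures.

Apply u = (u'+v)/(1+u'v) twice. Probe in the carrier frame: (0.475+0.687)/(1+0.475·0.687) = 1.162/1.326325 = 0.87611c.
That velocity, transformed to the rest frame of Earth: (0.87611+0.737)/(1+0.87611·0.737) = 1.61311/1.64569307 = 0.9802c.

0.9802c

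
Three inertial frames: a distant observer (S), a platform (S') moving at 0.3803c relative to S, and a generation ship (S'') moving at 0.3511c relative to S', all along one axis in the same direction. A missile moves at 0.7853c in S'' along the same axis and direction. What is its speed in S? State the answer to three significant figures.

0.949c

First combine the missile and generation ship (S''→S'): u₁ = (0.7853 + 0.3511)/(1 + 0.7853×0.3511) = 1.1364/1.27571883 = 0.89079.
Then combine with the platform (S'→S): u = (0.89079 + 0.3803)/(1 + 0.89079×0.3803) = 1.27109/1.338767437 = 0.94945.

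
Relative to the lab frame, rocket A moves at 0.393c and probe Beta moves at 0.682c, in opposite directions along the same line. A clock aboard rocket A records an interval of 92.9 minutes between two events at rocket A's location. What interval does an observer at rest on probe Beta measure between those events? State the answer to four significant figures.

Speed of rocket A in probe Beta's frame: u = (v_A + v_B)/(1 + v_A v_B/c²) = (0.393 + 0.682)/(1 + 0.393×0.682) = 1.075/1.268026 = 0.84777; |u| = 0.84777c.
γ for this relative speed: γ = 1/√(1 − 0.718714) = 1.8855.
The clock on rocket A records proper time, so probe Beta measures Δt = γΔτ = 1.8855 × 92.9 = 175.2 minutes.

175.2 minutes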